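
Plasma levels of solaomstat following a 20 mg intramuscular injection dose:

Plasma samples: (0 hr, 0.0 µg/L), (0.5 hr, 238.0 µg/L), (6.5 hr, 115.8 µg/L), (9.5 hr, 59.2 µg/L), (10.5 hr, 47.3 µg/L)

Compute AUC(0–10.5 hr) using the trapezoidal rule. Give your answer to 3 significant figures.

AUC = 1440 µg/L·hr

Trapezoidal AUC_0→10.5:
  [0→0.5]: (0.0+238.0)/2 × 0.5 = 59.5
  [0.5→6.5]: (238.0+115.8)/2 × 6 = 1061.4
  [6.5→9.5]: (115.8+59.2)/2 × 3 = 262.5
  [9.5→10.5]: (59.2+47.3)/2 × 1 = 53.25
  Sum = 1436.65 µg/L·hr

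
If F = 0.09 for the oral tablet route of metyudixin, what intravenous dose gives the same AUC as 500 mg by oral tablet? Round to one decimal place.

Systemic exposure from an extravascular dose = F × D_ev, so the equivalent IV dose is F × D_ev.
D_iv = F × D_ev = 0.09 × 500 = 45 mg

D_iv = 45.0 mg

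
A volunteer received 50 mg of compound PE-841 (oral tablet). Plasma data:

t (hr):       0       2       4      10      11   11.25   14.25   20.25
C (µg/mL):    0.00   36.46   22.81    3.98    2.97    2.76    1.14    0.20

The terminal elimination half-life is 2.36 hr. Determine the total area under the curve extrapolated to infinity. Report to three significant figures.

Trapezoidal AUC_0→20.25:
  [0→2]: (0.00+36.46)/2 × 2 = 36.46
  [2→4]: (36.46+22.81)/2 × 2 = 59.27
  [4→10]: (22.81+3.98)/2 × 6 = 80.37
  [10→11]: (3.98+2.97)/2 × 1 = 3.475
  [11→11.25]: (2.97+2.76)/2 × 0.25 = 0.71625
  [11.25→14.25]: (2.76+1.14)/2 × 3 = 5.85
  [14.25→20.25]: (1.14+0.20)/2 × 6 = 4.02
  Sum = 190.16125 µg/mL·hr
k_e = ln2 / t½ = 0.693147 / 2.36 = 0.2937 hr^-1
Extrapolated tail: C_last / k_e = 0.20 / 0.2937 = 0.681
AUC_0→∞ = 190.16125 + 0.681 = 190.84225 µg/mL·hr

AUC = 191 µg/mL·hr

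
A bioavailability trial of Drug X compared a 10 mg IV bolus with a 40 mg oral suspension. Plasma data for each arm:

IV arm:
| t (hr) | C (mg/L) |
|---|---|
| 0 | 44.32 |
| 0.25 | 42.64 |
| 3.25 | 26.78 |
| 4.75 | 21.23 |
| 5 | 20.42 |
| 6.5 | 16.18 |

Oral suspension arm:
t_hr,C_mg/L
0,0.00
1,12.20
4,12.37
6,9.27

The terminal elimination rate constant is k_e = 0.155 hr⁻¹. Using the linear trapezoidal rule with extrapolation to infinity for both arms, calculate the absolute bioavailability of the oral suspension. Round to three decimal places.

F = 0.108

Trapezoidal AUC_0→6.5 (IV):
  [0→0.25]: (44.32+42.64)/2 × 0.25 = 10.87
  [0.25→3.25]: (42.64+26.78)/2 × 3 = 104.13
  [3.25→4.75]: (26.78+21.23)/2 × 1.5 = 36.0075
  [4.75→5]: (21.23+20.42)/2 × 0.25 = 5.20625
  [5→6.5]: (20.42+16.18)/2 × 1.5 = 27.45
  Sum = 183.66375 mg/L·hr
IV tail: 16.18/0.155 = 104.387; AUC_iv,0→∞ = 183.66375 + 104.387 = 288.05075 mg/L·hr
Trapezoidal AUC_0→6 (oral suspension):
  [0→1]: (0.00+12.20)/2 × 1 = 6.1
  [1→4]: (12.20+12.37)/2 × 3 = 36.855
  [4→6]: (12.37+9.27)/2 × 2 = 21.64
  Sum = 64.595 mg/L·hr
oral suspension tail: 9.27/0.155 = 59.806; AUC_ev,0→∞ = 64.595 + 59.806 = 124.401 mg/L·hr
F = (AUC_ev/D_ev)/(AUC_iv/D_iv) = (124.401/40)/(288.05075/10) = 3.110025/28.805075 = 0.1080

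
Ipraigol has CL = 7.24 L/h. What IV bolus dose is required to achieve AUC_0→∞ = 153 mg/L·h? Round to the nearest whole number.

Dose_iv = CL × AUC_0→∞
     = 7.24 × 153 = 1107.72 mg

Dose = 1108 mg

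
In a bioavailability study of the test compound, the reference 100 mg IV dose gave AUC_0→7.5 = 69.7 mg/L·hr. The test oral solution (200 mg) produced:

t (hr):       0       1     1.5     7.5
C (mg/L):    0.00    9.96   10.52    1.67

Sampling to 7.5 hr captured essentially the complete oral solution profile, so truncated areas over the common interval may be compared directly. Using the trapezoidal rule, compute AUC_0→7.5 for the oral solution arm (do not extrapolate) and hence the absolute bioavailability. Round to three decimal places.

Trapezoidal AUC_0→7.5 (oral solution):
  [0→1]: (0.00+9.96)/2 × 1 = 4.98
  [1→1.5]: (9.96+10.52)/2 × 0.5 = 5.12
  [1.5→7.5]: (10.52+1.67)/2 × 6 = 36.57
  Sum = 46.67 mg/L·hr
F = (AUC_ev/D_ev)/(AUC_iv/D_iv) = (46.67/200)/(69.7/100) = 0.23335/0.697 = 0.3348

F = 0.335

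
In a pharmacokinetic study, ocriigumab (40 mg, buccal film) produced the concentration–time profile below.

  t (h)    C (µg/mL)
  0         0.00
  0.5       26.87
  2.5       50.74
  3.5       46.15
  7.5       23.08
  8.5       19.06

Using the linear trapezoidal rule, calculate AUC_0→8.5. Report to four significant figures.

AUC = 292.3 µg/mL·h

Trapezoidal AUC_0→8.5:
  [0→0.5]: (0.00+26.87)/2 × 0.5 = 6.7175
  [0.5→2.5]: (26.87+50.74)/2 × 2 = 77.61
  [2.5→3.5]: (50.74+46.15)/2 × 1 = 48.445
  [3.5→7.5]: (46.15+23.08)/2 × 4 = 138.46
  [7.5→8.5]: (23.08+19.06)/2 × 1 = 21.07
  Sum = 292.3025 µg/mL·h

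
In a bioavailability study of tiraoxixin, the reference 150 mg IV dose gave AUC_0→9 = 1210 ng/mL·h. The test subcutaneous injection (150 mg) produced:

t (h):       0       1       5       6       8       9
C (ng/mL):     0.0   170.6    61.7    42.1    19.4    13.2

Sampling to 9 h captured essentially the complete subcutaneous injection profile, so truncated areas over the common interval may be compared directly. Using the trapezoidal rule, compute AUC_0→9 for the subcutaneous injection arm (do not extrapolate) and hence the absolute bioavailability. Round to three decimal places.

Trapezoidal AUC_0→9 (subcutaneous injection):
  [0→1]: (0.0+170.6)/2 × 1 = 85.3
  [1→5]: (170.6+61.7)/2 × 4 = 464.6
  [5→6]: (61.7+42.1)/2 × 1 = 51.9
  [6→8]: (42.1+19.4)/2 × 2 = 61.5
  [8→9]: (19.4+13.2)/2 × 1 = 16.3
  Sum = 679.6 ng/mL·h
F = (AUC_ev/D_ev)/(AUC_iv/D_iv) = (679.6/150)/(1210/150) = 4.53067/8.06667 = 0.5617

F = 0.562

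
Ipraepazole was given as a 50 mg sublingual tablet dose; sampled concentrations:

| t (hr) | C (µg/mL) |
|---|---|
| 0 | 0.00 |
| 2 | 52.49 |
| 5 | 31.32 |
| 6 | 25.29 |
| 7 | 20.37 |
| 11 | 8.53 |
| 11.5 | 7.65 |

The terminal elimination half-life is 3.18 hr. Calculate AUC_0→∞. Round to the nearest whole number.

Trapezoidal AUC_0→11.5:
  [0→2]: (0.00+52.49)/2 × 2 = 52.49
  [2→5]: (52.49+31.32)/2 × 3 = 125.715
  [5→6]: (31.32+25.29)/2 × 1 = 28.305
  [6→7]: (25.29+20.37)/2 × 1 = 22.83
  [7→11]: (20.37+8.53)/2 × 4 = 57.8
  [11→11.5]: (8.53+7.65)/2 × 0.5 = 4.045
  Sum = 291.185 µg/mL·hr
k_e = ln2 / t½ = 0.693147 / 3.18 = 0.2180 hr^-1
Extrapolated tail: C_last / k_e = 7.65 / 0.218 = 35.092
AUC_0→∞ = 291.185 + 35.092 = 326.277 µg/mL·hr

AUC = 326 µg/mL·hr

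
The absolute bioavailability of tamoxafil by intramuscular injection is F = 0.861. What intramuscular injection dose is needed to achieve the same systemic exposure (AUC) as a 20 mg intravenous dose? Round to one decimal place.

D_intramuscular = 23.2 mg

For equal systemic exposure: F × D_ev = D_iv
D_ev = D_iv / F = 20 / 0.861 = 23.2288 mg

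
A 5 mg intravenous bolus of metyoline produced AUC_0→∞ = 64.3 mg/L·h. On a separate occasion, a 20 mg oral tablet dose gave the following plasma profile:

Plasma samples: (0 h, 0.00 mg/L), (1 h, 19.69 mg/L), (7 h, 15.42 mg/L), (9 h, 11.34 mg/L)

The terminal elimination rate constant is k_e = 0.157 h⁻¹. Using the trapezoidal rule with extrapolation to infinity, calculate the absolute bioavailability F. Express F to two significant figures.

F = 0.83

Trapezoidal AUC_0→9 (oral tablet):
  [0→1]: (0.00+19.69)/2 × 1 = 9.845
  [1→7]: (19.69+15.42)/2 × 6 = 105.33
  [7→9]: (15.42+11.34)/2 × 2 = 26.76
  Sum = 141.935 mg/L·h
Tail: C_last/k_e = 11.34/0.157 = 72.229
AUC_0→∞ (oral tablet) = 141.935 + 72.229 = 214.164 mg/L·h
F = (AUC_ev/D_ev)/(AUC_iv/D_iv) = (214.164/20)/(64.3/5) = 10.7082/12.86 = 0.8327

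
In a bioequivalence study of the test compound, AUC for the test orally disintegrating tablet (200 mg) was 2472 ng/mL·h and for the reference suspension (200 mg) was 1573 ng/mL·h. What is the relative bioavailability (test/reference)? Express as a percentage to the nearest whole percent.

F_rel = 157%

F_rel = (AUC_test/D_test) / (AUC_ref/D_ref)
      = (2472/200) / (1573/200)
      = 12.36 / 7.865 = 1.5715 = 157.15%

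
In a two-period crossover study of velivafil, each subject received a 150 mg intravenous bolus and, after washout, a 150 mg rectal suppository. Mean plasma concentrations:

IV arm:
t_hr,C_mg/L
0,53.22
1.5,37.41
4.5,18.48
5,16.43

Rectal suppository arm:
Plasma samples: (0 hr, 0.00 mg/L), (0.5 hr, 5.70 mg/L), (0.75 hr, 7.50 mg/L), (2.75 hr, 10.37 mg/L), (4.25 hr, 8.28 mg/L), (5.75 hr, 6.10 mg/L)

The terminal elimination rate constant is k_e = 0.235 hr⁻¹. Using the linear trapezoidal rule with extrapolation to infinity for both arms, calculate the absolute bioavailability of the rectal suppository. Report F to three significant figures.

Trapezoidal AUC_0→5 (IV):
  [0→1.5]: (53.22+37.41)/2 × 1.5 = 67.9725
  [1.5→4.5]: (37.41+18.48)/2 × 3 = 83.835
  [4.5→5]: (18.48+16.43)/2 × 0.5 = 8.7275
  Sum = 160.535 mg/L·hr
IV tail: 16.43/0.235 = 69.915; AUC_iv,0→∞ = 160.535 + 69.915 = 230.45 mg/L·hr
Trapezoidal AUC_0→5.75 (rectal suppository):
  [0→0.5]: (0.00+5.70)/2 × 0.5 = 1.425
  [0.5→0.75]: (5.70+7.50)/2 × 0.25 = 1.65
  [0.75→2.75]: (7.50+10.37)/2 × 2 = 17.87
  [2.75→4.25]: (10.37+8.28)/2 × 1.5 = 13.9875
  [4.25→5.75]: (8.28+6.10)/2 × 1.5 = 10.785
  Sum = 45.7175 mg/L·hr
rectal suppository tail: 6.10/0.235 = 25.957; AUC_ev,0→∞ = 45.7175 + 25.957 = 71.6745 mg/L·hr
F = (AUC_ev/D_ev)/(AUC_iv/D_iv) = (71.6745/150)/(230.45/150) = 0.47783/1.53633 = 0.3110

F = 0.311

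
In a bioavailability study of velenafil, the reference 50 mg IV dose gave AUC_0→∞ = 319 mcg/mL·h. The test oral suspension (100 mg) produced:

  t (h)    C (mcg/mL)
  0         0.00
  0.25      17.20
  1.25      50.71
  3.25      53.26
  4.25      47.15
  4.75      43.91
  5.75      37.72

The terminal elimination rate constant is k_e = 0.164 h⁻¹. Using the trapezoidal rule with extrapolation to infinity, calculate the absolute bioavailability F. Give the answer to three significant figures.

F = 0.758

Trapezoidal AUC_0→5.75 (oral suspension):
  [0→0.25]: (0.00+17.20)/2 × 0.25 = 2.15
  [0.25→1.25]: (17.20+50.71)/2 × 1 = 33.955
  [1.25→3.25]: (50.71+53.26)/2 × 2 = 103.97
  [3.25→4.25]: (53.26+47.15)/2 × 1 = 50.205
  [4.25→4.75]: (47.15+43.91)/2 × 0.5 = 22.765
  [4.75→5.75]: (43.91+37.72)/2 × 1 = 40.815
  Sum = 253.86 mcg/mL·h
Tail: C_last/k_e = 37.72/0.164 = 230.000
AUC_0→∞ (oral suspension) = 253.86 + 230.000 = 483.86 mcg/mL·h
F = (AUC_ev/D_ev)/(AUC_iv/D_iv) = (483.86/100)/(319/50) = 4.8386/6.38 = 0.7584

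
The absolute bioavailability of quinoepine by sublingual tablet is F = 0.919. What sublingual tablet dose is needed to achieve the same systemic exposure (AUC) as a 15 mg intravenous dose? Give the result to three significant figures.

D_sublingual = 16.3 mg

For equal systemic exposure: F × D_ev = D_iv
D_ev = D_iv / F = 15 / 0.919 = 16.3221 mg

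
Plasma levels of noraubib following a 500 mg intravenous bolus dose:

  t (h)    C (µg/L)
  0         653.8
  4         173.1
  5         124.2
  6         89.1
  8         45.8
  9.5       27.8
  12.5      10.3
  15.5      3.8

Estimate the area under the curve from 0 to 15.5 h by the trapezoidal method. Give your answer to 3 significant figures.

AUC = 2180 µg/L·h

Trapezoidal AUC_0→15.5:
  [0→4]: (653.8+173.1)/2 × 4 = 1653.8
  [4→5]: (173.1+124.2)/2 × 1 = 148.65
  [5→6]: (124.2+89.1)/2 × 1 = 106.65
  [6→8]: (89.1+45.8)/2 × 2 = 134.9
  [8→9.5]: (45.8+27.8)/2 × 1.5 = 55.2
  [9.5→12.5]: (27.8+10.3)/2 × 3 = 57.15
  [12.5→15.5]: (10.3+3.8)/2 × 3 = 21.15
  Sum = 2177.5 µg/L·h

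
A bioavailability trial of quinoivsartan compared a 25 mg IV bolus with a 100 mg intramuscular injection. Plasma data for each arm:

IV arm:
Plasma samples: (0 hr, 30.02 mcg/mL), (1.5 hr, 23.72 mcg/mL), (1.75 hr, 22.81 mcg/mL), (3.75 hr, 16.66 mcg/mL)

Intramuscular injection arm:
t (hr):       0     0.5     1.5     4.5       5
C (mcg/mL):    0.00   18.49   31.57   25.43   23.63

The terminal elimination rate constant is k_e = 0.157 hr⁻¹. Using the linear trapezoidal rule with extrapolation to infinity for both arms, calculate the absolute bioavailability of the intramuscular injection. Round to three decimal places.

Trapezoidal AUC_0→3.75 (IV):
  [0→1.5]: (30.02+23.72)/2 × 1.5 = 40.305
  [1.5→1.75]: (23.72+22.81)/2 × 0.25 = 5.81625
  [1.75→3.75]: (22.81+16.66)/2 × 2 = 39.47
  Sum = 85.59125 mcg/mL·hr
IV tail: 16.66/0.157 = 106.115; AUC_iv,0→∞ = 85.59125 + 106.115 = 191.70625 mcg/mL·hr
Trapezoidal AUC_0→5 (intramuscular injection):
  [0→0.5]: (0.00+18.49)/2 × 0.5 = 4.6225
  [0.5→1.5]: (18.49+31.57)/2 × 1 = 25.03
  [1.5→4.5]: (31.57+25.43)/2 × 3 = 85.5
  [4.5→5]: (25.43+23.63)/2 × 0.5 = 12.265
  Sum = 127.4175 mcg/mL·hr
intramuscular injection tail: 23.63/0.157 = 150.510; AUC_ev,0→∞ = 127.4175 + 150.510 = 277.9275 mcg/mL·hr
F = (AUC_ev/D_ev)/(AUC_iv/D_iv) = (277.9275/100)/(191.70625/25) = 2.779275/7.66825 = 0.3624

F = 0.362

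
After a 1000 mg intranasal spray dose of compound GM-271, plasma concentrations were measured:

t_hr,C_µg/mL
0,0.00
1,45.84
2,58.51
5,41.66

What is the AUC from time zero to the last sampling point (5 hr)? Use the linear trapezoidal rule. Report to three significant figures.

Trapezoidal AUC_0→5:
  [0→1]: (0.00+45.84)/2 × 1 = 22.92
  [1→2]: (45.84+58.51)/2 × 1 = 52.175
  [2→5]: (58.51+41.66)/2 × 3 = 150.255
  Sum = 225.35 µg/mL·hr

AUC = 225 µg/mL·hr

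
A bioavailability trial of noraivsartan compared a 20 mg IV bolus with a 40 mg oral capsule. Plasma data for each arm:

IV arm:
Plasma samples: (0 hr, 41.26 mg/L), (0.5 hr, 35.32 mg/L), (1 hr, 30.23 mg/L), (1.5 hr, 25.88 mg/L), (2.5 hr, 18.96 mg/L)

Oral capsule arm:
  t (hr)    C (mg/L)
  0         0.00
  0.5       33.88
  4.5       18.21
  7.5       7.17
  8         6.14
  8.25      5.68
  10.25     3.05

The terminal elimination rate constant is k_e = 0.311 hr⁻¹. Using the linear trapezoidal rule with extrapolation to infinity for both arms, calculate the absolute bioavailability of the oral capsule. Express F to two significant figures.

F = 0.65

Trapezoidal AUC_0→2.5 (IV):
  [0→0.5]: (41.26+35.32)/2 × 0.5 = 19.145
  [0.5→1]: (35.32+30.23)/2 × 0.5 = 16.3875
  [1→1.5]: (30.23+25.88)/2 × 0.5 = 14.0275
  [1.5→2.5]: (25.88+18.96)/2 × 1 = 22.42
  Sum = 71.98 mg/L·hr
IV tail: 18.96/0.311 = 60.965; AUC_iv,0→∞ = 71.98 + 60.965 = 132.945 mg/L·hr
Trapezoidal AUC_0→10.25 (oral capsule):
  [0→0.5]: (0.00+33.88)/2 × 0.5 = 8.47
  [0.5→4.5]: (33.88+18.21)/2 × 4 = 104.18
  [4.5→7.5]: (18.21+7.17)/2 × 3 = 38.07
  [7.5→8]: (7.17+6.14)/2 × 0.5 = 3.3275
  [8→8.25]: (6.14+5.68)/2 × 0.25 = 1.4775
  [8.25→10.25]: (5.68+3.05)/2 × 2 = 8.73
  Sum = 164.255 mg/L·hr
oral capsule tail: 3.05/0.311 = 9.807; AUC_ev,0→∞ = 164.255 + 9.807 = 174.062 mg/L·hr
F = (AUC_ev/D_ev)/(AUC_iv/D_iv) = (174.062/40)/(132.945/20) = 4.35155/6.64725 = 0.6546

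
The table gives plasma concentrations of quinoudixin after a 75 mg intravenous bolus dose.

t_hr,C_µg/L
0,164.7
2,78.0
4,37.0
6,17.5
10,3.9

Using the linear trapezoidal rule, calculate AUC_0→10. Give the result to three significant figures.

AUC = 455 µg/L·hr

Trapezoidal AUC_0→10:
  [0→2]: (164.7+78.0)/2 × 2 = 242.7
  [2→4]: (78.0+37.0)/2 × 2 = 115.0
  [4→6]: (37.0+17.5)/2 × 2 = 54.5
  [6→10]: (17.5+3.9)/2 × 4 = 42.8
  Sum = 455.0 µg/L·hr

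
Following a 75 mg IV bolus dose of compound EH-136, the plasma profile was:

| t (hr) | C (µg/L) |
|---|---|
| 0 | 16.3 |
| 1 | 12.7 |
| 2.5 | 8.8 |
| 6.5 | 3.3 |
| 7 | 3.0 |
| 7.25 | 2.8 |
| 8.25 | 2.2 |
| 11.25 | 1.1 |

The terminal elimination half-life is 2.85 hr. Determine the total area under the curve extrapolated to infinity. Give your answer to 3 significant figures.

Trapezoidal AUC_0→11.25:
  [0→1]: (16.3+12.7)/2 × 1 = 14.5
  [1→2.5]: (12.7+8.8)/2 × 1.5 = 16.125
  [2.5→6.5]: (8.8+3.3)/2 × 4 = 24.2
  [6.5→7]: (3.3+3.0)/2 × 0.5 = 1.575
  [7→7.25]: (3.0+2.8)/2 × 0.25 = 0.725
  [7.25→8.25]: (2.8+2.2)/2 × 1 = 2.5
  [8.25→11.25]: (2.2+1.1)/2 × 3 = 4.95
  Sum = 64.575 µg/L·hr
k_e = ln2 / t½ = 0.693147 / 2.85 = 0.2432 hr^-1
Extrapolated tail: C_last / k_e = 1.1 / 0.2432 = 4.523
AUC_0→∞ = 64.575 + 4.523 = 69.098 µg/L·hr

AUC = 69.1 µg/L·hr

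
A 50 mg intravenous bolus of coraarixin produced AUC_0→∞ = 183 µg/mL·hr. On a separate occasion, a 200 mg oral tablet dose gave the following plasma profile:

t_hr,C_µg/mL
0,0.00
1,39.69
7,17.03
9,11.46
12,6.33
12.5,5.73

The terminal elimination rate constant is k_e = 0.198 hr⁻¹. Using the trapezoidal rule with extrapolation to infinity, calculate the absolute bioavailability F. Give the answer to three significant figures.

F = 0.379

Trapezoidal AUC_0→12.5 (oral tablet):
  [0→1]: (0.00+39.69)/2 × 1 = 19.845
  [1→7]: (39.69+17.03)/2 × 6 = 170.16
  [7→9]: (17.03+11.46)/2 × 2 = 28.49
  [9→12]: (11.46+6.33)/2 × 3 = 26.685
  [12→12.5]: (6.33+5.73)/2 × 0.5 = 3.015
  Sum = 248.195 µg/mL·hr
Tail: C_last/k_e = 5.73/0.198 = 28.939
AUC_0→∞ (oral tablet) = 248.195 + 28.939 = 277.134 µg/mL·hr
F = (AUC_ev/D_ev)/(AUC_iv/D_iv) = (277.134/200)/(183/50) = 1.38567/3.66 = 0.3786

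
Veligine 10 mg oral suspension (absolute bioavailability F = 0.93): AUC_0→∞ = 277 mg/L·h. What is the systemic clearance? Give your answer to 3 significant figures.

CL = F × Dose / AUC_0→∞
   = 0.93 × 10 / 277 = 0.033574 L/h

CL = 0.0336 L/h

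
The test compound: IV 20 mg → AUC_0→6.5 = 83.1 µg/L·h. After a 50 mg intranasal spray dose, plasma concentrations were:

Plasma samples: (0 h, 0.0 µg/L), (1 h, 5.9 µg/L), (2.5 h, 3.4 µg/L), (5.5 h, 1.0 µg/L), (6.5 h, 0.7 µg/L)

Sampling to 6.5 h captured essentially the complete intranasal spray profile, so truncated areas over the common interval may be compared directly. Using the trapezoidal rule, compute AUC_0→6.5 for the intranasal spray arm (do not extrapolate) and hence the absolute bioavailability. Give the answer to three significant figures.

Trapezoidal AUC_0→6.5 (intranasal spray):
  [0→1]: (0.0+5.9)/2 × 1 = 2.95
  [1→2.5]: (5.9+3.4)/2 × 1.5 = 6.975
  [2.5→5.5]: (3.4+1.0)/2 × 3 = 6.6
  [5.5→6.5]: (1.0+0.7)/2 × 1 = 0.85
  Sum = 17.375 µg/L·h
F = (AUC_ev/D_ev)/(AUC_iv/D_iv) = (17.375/50)/(83.1/20) = 0.3475/4.155 = 0.0836

F = 0.0836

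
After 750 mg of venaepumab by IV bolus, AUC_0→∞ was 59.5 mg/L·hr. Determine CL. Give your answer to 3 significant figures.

CL = Dose_iv / AUC_0→∞
   = 750 / 59.5 = 12.605 L/hr

CL = 12.6 L/hr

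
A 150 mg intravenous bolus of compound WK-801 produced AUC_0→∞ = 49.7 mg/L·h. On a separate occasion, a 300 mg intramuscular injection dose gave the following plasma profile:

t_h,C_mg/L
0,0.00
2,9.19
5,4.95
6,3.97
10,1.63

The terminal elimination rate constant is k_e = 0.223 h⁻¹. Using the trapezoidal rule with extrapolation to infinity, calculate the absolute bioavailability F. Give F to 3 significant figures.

Trapezoidal AUC_0→10 (intramuscular injection):
  [0→2]: (0.00+9.19)/2 × 2 = 9.19
  [2→5]: (9.19+4.95)/2 × 3 = 21.21
  [5→6]: (4.95+3.97)/2 × 1 = 4.46
  [6→10]: (3.97+1.63)/2 × 4 = 11.2
  Sum = 46.06 mg/L·h
Tail: C_last/k_e = 1.63/0.223 = 7.309
AUC_0→∞ (intramuscular injection) = 46.06 + 7.309 = 53.369 mg/L·h
F = (AUC_ev/D_ev)/(AUC_iv/D_iv) = (53.369/300)/(49.7/150) = 0.177897/0.331333 = 0.5369

F = 0.537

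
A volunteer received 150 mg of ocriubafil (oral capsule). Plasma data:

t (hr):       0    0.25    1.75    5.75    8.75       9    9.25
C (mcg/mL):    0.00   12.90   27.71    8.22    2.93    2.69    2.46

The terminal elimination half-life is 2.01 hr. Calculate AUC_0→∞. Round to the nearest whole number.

Trapezoidal AUC_0→9.25:
  [0→0.25]: (0.00+12.90)/2 × 0.25 = 1.6125
  [0.25→1.75]: (12.90+27.71)/2 × 1.5 = 30.4575
  [1.75→5.75]: (27.71+8.22)/2 × 4 = 71.86
  [5.75→8.75]: (8.22+2.93)/2 × 3 = 16.725
  [8.75→9]: (2.93+2.69)/2 × 0.25 = 0.7025
  [9→9.25]: (2.69+2.46)/2 × 0.25 = 0.64375
  Sum = 122.00125 mcg/mL·hr
k_e = ln2 / t½ = 0.693147 / 2.01 = 0.3448 hr^-1
Extrapolated tail: C_last / k_e = 2.46 / 0.3448 = 7.135
AUC_0→∞ = 122.00125 + 7.135 = 129.13625 mcg/mL·hr

AUC = 129 mcg/mL·hr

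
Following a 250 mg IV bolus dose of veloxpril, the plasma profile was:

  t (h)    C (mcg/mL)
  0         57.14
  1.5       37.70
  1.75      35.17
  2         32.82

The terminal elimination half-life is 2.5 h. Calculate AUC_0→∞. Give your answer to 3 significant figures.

Trapezoidal AUC_0→2:
  [0→1.5]: (57.14+37.70)/2 × 1.5 = 71.13
  [1.5→1.75]: (37.70+35.17)/2 × 0.25 = 9.10875
  [1.75→2]: (35.17+32.82)/2 × 0.25 = 8.49875
  Sum = 88.7375 mcg/mL·h
k_e = ln2 / t½ = 0.693147 / 2.5 = 0.2773 h^-1
Extrapolated tail: C_last / k_e = 32.82 / 0.2773 = 118.356
AUC_0→∞ = 88.7375 + 118.356 = 207.0935 mcg/mL·h

AUC = 207 mcg/mL·h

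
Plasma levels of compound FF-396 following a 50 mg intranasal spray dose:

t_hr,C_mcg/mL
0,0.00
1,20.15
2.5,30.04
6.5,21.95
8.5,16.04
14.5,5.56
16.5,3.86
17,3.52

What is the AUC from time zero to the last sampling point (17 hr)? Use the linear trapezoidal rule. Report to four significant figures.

AUC = 265.8 mcg/mL·hr

Trapezoidal AUC_0→17:
  [0→1]: (0.00+20.15)/2 × 1 = 10.075
  [1→2.5]: (20.15+30.04)/2 × 1.5 = 37.6425
  [2.5→6.5]: (30.04+21.95)/2 × 4 = 103.98
  [6.5→8.5]: (21.95+16.04)/2 × 2 = 37.99
  [8.5→14.5]: (16.04+5.56)/2 × 6 = 64.8
  [14.5→16.5]: (5.56+3.86)/2 × 2 = 9.42
  [16.5→17]: (3.86+3.52)/2 × 0.5 = 1.845
  Sum = 265.7525 mcg/mL·hr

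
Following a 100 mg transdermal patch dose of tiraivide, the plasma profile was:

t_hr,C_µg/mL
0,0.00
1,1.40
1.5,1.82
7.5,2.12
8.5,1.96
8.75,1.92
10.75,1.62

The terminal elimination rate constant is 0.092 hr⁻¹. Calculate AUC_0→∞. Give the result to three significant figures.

Trapezoidal AUC_0→10.75:
  [0→1]: (0.00+1.40)/2 × 1 = 0.7
  [1→1.5]: (1.40+1.82)/2 × 0.5 = 0.805
  [1.5→7.5]: (1.82+2.12)/2 × 6 = 11.82
  [7.5→8.5]: (2.12+1.96)/2 × 1 = 2.04
  [8.5→8.75]: (1.96+1.92)/2 × 0.25 = 0.485
  [8.75→10.75]: (1.92+1.62)/2 × 2 = 3.54
  Sum = 19.39 µg/mL·hr
Extrapolated tail: C_last / k_e = 1.62 / 0.092 = 17.609
AUC_0→∞ = 19.39 + 17.609 = 36.999 µg/mL·hr

AUC = 37.0 µg/mL·hr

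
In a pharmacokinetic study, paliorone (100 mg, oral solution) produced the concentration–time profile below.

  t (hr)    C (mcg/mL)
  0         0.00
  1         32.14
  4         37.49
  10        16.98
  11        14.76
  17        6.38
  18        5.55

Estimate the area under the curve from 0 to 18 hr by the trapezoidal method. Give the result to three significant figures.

AUC = 369 mcg/mL·hr

Trapezoidal AUC_0→18:
  [0→1]: (0.00+32.14)/2 × 1 = 16.07
  [1→4]: (32.14+37.49)/2 × 3 = 104.445
  [4→10]: (37.49+16.98)/2 × 6 = 163.41
  [10→11]: (16.98+14.76)/2 × 1 = 15.87
  [11→17]: (14.76+6.38)/2 × 6 = 63.42
  [17→18]: (6.38+5.55)/2 × 1 = 5.965
  Sum = 369.18 mcg/mL·hr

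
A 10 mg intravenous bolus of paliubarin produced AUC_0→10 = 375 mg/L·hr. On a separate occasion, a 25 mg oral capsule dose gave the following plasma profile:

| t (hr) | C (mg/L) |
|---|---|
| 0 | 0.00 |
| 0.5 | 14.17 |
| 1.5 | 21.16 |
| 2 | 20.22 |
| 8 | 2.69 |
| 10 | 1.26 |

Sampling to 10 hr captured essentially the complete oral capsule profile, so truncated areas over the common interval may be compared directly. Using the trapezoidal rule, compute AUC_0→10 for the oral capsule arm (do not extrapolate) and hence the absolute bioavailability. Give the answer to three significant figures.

Trapezoidal AUC_0→10 (oral capsule):
  [0→0.5]: (0.00+14.17)/2 × 0.5 = 3.5425
  [0.5→1.5]: (14.17+21.16)/2 × 1 = 17.665
  [1.5→2]: (21.16+20.22)/2 × 0.5 = 10.345
  [2→8]: (20.22+2.69)/2 × 6 = 68.73
  [8→10]: (2.69+1.26)/2 × 2 = 3.95
  Sum = 104.2325 mg/L·hr
F = (AUC_ev/D_ev)/(AUC_iv/D_iv) = (104.2325/25)/(375/10) = 4.1693/37.5 = 0.1112

F = 0.111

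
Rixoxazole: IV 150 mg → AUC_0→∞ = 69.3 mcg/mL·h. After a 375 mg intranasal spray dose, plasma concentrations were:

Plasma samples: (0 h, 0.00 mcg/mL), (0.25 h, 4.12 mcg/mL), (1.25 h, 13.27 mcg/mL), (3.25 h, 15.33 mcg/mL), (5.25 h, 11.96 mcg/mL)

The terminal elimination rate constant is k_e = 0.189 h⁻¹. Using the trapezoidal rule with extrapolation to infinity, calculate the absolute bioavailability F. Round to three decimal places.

F = 0.741

Trapezoidal AUC_0→5.25 (intranasal spray):
  [0→0.25]: (0.00+4.12)/2 × 0.25 = 0.515
  [0.25→1.25]: (4.12+13.27)/2 × 1 = 8.695
  [1.25→3.25]: (13.27+15.33)/2 × 2 = 28.6
  [3.25→5.25]: (15.33+11.96)/2 × 2 = 27.29
  Sum = 65.1 mcg/mL·h
Tail: C_last/k_e = 11.96/0.189 = 63.280
AUC_0→∞ (intranasal spray) = 65.1 + 63.280 = 128.38 mcg/mL·h
F = (AUC_ev/D_ev)/(AUC_iv/D_iv) = (128.38/375)/(69.3/150) = 0.342347/0.462 = 0.7410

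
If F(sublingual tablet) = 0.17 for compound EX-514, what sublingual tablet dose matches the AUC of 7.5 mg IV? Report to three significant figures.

For equal systemic exposure: F × D_ev = D_iv
D_ev = D_iv / F = 7.5 / 0.17 = 44.1176 mg

D_sublingual = 44.1 mg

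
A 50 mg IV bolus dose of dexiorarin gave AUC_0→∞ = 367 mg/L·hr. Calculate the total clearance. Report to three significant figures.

CL = Dose_iv / AUC_0→∞
   = 50 / 367 = 0.13624 L/hr

CL = 0.136 L/hr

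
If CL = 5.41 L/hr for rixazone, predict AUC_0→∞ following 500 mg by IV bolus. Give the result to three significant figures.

AUC_0→∞ = Dose_iv / CL
        = 500 / 5.41 = 92.4214 mg/L·hr

AUC = 92.4 mg/L·hr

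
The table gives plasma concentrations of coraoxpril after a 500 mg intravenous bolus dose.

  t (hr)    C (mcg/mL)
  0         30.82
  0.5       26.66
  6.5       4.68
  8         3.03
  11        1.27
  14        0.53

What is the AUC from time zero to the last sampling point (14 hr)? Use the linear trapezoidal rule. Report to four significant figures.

AUC = 123.3 mcg/mL·hr

Trapezoidal AUC_0→14:
  [0→0.5]: (30.82+26.66)/2 × 0.5 = 14.37
  [0.5→6.5]: (26.66+4.68)/2 × 6 = 94.02
  [6.5→8]: (4.68+3.03)/2 × 1.5 = 5.7825
  [8→11]: (3.03+1.27)/2 × 3 = 6.45
  [11→14]: (1.27+0.53)/2 × 3 = 2.7
  Sum = 123.3225 mcg/mL·hr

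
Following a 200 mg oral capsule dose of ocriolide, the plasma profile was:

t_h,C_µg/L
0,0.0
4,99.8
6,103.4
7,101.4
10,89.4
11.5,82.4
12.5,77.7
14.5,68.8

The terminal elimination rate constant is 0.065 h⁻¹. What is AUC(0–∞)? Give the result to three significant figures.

Trapezoidal AUC_0→14.5:
  [0→4]: (0.0+99.8)/2 × 4 = 199.6
  [4→6]: (99.8+103.4)/2 × 2 = 203.2
  [6→7]: (103.4+101.4)/2 × 1 = 102.4
  [7→10]: (101.4+89.4)/2 × 3 = 286.2
  [10→11.5]: (89.4+82.4)/2 × 1.5 = 128.85
  [11.5→12.5]: (82.4+77.7)/2 × 1 = 80.05
  [12.5→14.5]: (77.7+68.8)/2 × 2 = 146.5
  Sum = 1146.8 µg/L·h
Extrapolated tail: C_last / k_e = 68.8 / 0.065 = 1058.462
AUC_0→∞ = 1146.8 + 1058.462 = 2205.262 µg/L·h

AUC = 2210 µg/L·h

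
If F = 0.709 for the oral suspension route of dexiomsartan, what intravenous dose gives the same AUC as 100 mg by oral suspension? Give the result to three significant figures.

Systemic exposure from an extravascular dose = F × D_ev, so the equivalent IV dose is F × D_ev.
D_iv = F × D_ev = 0.709 × 100 = 70.9 mg

D_iv = 70.9 mg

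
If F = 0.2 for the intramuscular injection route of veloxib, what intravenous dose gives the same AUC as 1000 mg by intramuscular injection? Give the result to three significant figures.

Systemic exposure from an extravascular dose = F × D_ev, so the equivalent IV dose is F × D_ev.
D_iv = F × D_ev = 0.2 × 1000 = 200 mg

D_iv = 200 mg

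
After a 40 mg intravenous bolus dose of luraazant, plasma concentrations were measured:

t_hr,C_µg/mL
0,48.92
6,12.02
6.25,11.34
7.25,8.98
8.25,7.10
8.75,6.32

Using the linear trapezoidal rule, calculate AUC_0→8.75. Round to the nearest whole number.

AUC = 207 µg/mL·hr

Trapezoidal AUC_0→8.75:
  [0→6]: (48.92+12.02)/2 × 6 = 182.82
  [6→6.25]: (12.02+11.34)/2 × 0.25 = 2.92
  [6.25→7.25]: (11.34+8.98)/2 × 1 = 10.16
  [7.25→8.25]: (8.98+7.10)/2 × 1 = 8.04
  [8.25→8.75]: (7.10+6.32)/2 × 0.5 = 3.355
  Sum = 207.295 µg/mL·hr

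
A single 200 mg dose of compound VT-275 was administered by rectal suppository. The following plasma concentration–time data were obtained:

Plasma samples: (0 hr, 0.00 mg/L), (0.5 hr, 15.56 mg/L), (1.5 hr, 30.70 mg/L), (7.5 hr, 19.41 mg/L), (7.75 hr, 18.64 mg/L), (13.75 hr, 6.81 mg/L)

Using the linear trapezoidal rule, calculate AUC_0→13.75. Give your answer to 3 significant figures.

Trapezoidal AUC_0→13.75:
  [0→0.5]: (0.00+15.56)/2 × 0.5 = 3.89
  [0.5→1.5]: (15.56+30.70)/2 × 1 = 23.13
  [1.5→7.5]: (30.70+19.41)/2 × 6 = 150.33
  [7.5→7.75]: (19.41+18.64)/2 × 0.25 = 4.75625
  [7.75→13.75]: (18.64+6.81)/2 × 6 = 76.35
  Sum = 258.45625 mg/L·hr

AUC = 258 mg/L·hr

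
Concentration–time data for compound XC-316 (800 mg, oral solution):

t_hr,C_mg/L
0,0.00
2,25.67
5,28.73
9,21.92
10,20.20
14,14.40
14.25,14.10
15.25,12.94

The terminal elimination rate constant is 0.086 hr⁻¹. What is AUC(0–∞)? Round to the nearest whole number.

AUC = 466 mg/L·hr

Trapezoidal AUC_0→15.25:
  [0→2]: (0.00+25.67)/2 × 2 = 25.67
  [2→5]: (25.67+28.73)/2 × 3 = 81.6
  [5→9]: (28.73+21.92)/2 × 4 = 101.3
  [9→10]: (21.92+20.20)/2 × 1 = 21.06
  [10→14]: (20.20+14.40)/2 × 4 = 69.2
  [14→14.25]: (14.40+14.10)/2 × 0.25 = 3.5625
  [14.25→15.25]: (14.10+12.94)/2 × 1 = 13.52
  Sum = 315.9125 mg/L·hr
Extrapolated tail: C_last / k_e = 12.94 / 0.086 = 150.465
AUC_0→∞ = 315.9125 + 150.465 = 466.3775 mg/L·hr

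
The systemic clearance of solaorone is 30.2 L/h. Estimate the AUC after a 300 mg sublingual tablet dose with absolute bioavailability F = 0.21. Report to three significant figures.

AUC = 2.09 mg/L·h

AUC_0→∞ = F × Dose / CL
        = 0.21 × 300 / 30.2 = 2.08609 mg/L·h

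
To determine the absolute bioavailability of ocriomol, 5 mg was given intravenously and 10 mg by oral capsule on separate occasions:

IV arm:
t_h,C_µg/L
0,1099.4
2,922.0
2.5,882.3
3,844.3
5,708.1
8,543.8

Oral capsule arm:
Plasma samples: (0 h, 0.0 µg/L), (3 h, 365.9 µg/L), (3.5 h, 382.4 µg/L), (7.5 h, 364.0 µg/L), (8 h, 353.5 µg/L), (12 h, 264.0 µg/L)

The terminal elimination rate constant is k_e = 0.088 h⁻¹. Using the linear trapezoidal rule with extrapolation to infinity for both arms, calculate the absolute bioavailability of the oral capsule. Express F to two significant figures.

Trapezoidal AUC_0→8 (IV):
  [0→2]: (1099.4+922.0)/2 × 2 = 2021.4
  [2→2.5]: (922.0+882.3)/2 × 0.5 = 451.075
  [2.5→3]: (882.3+844.3)/2 × 0.5 = 431.65
  [3→5]: (844.3+708.1)/2 × 2 = 1552.4
  [5→8]: (708.1+543.8)/2 × 3 = 1877.85
  Sum = 6334.375 µg/L·h
IV tail: 543.8/0.088 = 6179.545; AUC_iv,0→∞ = 6334.375 + 6179.545 = 12513.92 µg/L·h
Trapezoidal AUC_0→12 (oral capsule):
  [0→3]: (0.0+365.9)/2 × 3 = 548.85
  [3→3.5]: (365.9+382.4)/2 × 0.5 = 187.075
  [3.5→7.5]: (382.4+364.0)/2 × 4 = 1492.8
  [7.5→8]: (364.0+353.5)/2 × 0.5 = 179.375
  [8→12]: (353.5+264.0)/2 × 4 = 1235.0
  Sum = 3643.1 µg/L·h
oral capsule tail: 264.0/0.088 = 3000.000; AUC_ev,0→∞ = 3643.1 + 3000.000 = 6643.1 µg/L·h
F = (AUC_ev/D_ev)/(AUC_iv/D_iv) = (6643.1/10)/(12513.92/5) = 664.31/2502.784 = 0.2654

F = 0.27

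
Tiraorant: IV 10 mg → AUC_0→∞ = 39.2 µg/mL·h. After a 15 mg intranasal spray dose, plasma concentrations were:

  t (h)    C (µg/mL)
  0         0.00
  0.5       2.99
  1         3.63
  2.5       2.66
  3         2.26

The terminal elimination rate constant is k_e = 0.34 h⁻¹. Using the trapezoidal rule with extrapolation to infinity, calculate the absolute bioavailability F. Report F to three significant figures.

F = 0.255

Trapezoidal AUC_0→3 (intranasal spray):
  [0→0.5]: (0.00+2.99)/2 × 0.5 = 0.7475
  [0.5→1]: (2.99+3.63)/2 × 0.5 = 1.655
  [1→2.5]: (3.63+2.66)/2 × 1.5 = 4.7175
  [2.5→3]: (2.66+2.26)/2 × 0.5 = 1.23
  Sum = 8.35 µg/mL·h
Tail: C_last/k_e = 2.26/0.34 = 6.647
AUC_0→∞ (intranasal spray) = 8.35 + 6.647 = 14.997 µg/mL·h
F = (AUC_ev/D_ev)/(AUC_iv/D_iv) = (14.997/15)/(39.2/10) = 0.9998/3.92 = 0.2551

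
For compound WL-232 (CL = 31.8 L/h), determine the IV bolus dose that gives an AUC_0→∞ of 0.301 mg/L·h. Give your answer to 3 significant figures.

Dose_iv = CL × AUC_0→∞
     = 31.8 × 0.301 = 9.5718 mg

Dose = 9.57 mg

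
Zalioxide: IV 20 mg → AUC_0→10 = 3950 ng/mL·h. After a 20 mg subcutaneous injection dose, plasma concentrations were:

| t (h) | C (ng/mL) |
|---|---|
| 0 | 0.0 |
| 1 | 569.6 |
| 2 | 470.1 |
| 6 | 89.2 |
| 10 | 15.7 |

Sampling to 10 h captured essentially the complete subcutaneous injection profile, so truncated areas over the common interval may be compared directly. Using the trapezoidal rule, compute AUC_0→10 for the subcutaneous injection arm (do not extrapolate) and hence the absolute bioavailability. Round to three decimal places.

Trapezoidal AUC_0→10 (subcutaneous injection):
  [0→1]: (0.0+569.6)/2 × 1 = 284.8
  [1→2]: (569.6+470.1)/2 × 1 = 519.85
  [2→6]: (470.1+89.2)/2 × 4 = 1118.6
  [6→10]: (89.2+15.7)/2 × 4 = 209.8
  Sum = 2133.05 ng/mL·h
F = (AUC_ev/D_ev)/(AUC_iv/D_iv) = (2133.05/20)/(3950/20) = 106.6525/197.5 = 0.5400

F = 0.540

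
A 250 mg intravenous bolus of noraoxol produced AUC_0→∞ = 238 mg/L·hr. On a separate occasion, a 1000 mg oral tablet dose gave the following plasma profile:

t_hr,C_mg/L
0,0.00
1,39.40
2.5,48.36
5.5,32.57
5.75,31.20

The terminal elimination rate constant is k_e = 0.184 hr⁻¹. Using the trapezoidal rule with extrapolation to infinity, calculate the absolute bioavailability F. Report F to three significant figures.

F = 0.404

Trapezoidal AUC_0→5.75 (oral tablet):
  [0→1]: (0.00+39.40)/2 × 1 = 19.7
  [1→2.5]: (39.40+48.36)/2 × 1.5 = 65.82
  [2.5→5.5]: (48.36+32.57)/2 × 3 = 121.395
  [5.5→5.75]: (32.57+31.20)/2 × 0.25 = 7.97125
  Sum = 214.88625 mg/L·hr
Tail: C_last/k_e = 31.20/0.184 = 169.565
AUC_0→∞ (oral tablet) = 214.88625 + 169.565 = 384.45125 mg/L·hr
F = (AUC_ev/D_ev)/(AUC_iv/D_iv) = (384.45125/1000)/(238/250) = 0.38445125/0.952 = 0.4038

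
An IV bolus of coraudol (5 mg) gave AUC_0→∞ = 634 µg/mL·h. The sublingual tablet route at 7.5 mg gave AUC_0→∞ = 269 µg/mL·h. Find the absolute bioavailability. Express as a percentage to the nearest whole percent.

F = 28%

F = (AUC_ev / D_ev) / (AUC_iv / D_iv)
  = (269/7.5) / (634/5)
  = 35.8667 / 126.8 = 0.2829
  = 28.29%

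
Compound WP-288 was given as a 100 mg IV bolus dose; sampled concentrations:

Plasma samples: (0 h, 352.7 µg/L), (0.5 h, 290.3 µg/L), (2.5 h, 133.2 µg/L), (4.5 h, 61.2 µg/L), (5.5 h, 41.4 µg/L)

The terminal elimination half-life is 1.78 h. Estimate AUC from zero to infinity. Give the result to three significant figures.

Trapezoidal AUC_0→5.5:
  [0→0.5]: (352.7+290.3)/2 × 0.5 = 160.75
  [0.5→2.5]: (290.3+133.2)/2 × 2 = 423.5
  [2.5→4.5]: (133.2+61.2)/2 × 2 = 194.4
  [4.5→5.5]: (61.2+41.4)/2 × 1 = 51.3
  Sum = 829.95 µg/L·h
k_e = ln2 / t½ = 0.693147 / 1.78 = 0.3894 h^-1
Extrapolated tail: C_last / k_e = 41.4 / 0.3894 = 106.317
AUC_0→∞ = 829.95 + 106.317 = 936.267 µg/L·h

AUC = 936 µg/L·h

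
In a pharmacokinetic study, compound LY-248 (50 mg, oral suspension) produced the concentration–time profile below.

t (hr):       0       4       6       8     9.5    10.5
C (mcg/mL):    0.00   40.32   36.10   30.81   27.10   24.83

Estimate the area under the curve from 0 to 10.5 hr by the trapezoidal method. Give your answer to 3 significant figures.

AUC = 293 mcg/mL·hr

Trapezoidal AUC_0→10.5:
  [0→4]: (0.00+40.32)/2 × 4 = 80.64
  [4→6]: (40.32+36.10)/2 × 2 = 76.42
  [6→8]: (36.10+30.81)/2 × 2 = 66.91
  [8→9.5]: (30.81+27.10)/2 × 1.5 = 43.4325
  [9.5→10.5]: (27.10+24.83)/2 × 1 = 25.965
  Sum = 293.3675 mcg/mL·hr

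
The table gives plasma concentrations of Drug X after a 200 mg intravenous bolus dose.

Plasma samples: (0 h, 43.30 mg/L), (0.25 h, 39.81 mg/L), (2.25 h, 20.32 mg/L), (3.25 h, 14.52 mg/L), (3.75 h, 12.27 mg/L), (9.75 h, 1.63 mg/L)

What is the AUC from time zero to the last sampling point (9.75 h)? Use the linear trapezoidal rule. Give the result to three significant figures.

Trapezoidal AUC_0→9.75:
  [0→0.25]: (43.30+39.81)/2 × 0.25 = 10.38875
  [0.25→2.25]: (39.81+20.32)/2 × 2 = 60.13
  [2.25→3.25]: (20.32+14.52)/2 × 1 = 17.42
  [3.25→3.75]: (14.52+12.27)/2 × 0.5 = 6.6975
  [3.75→9.75]: (12.27+1.63)/2 × 6 = 41.7
  Sum = 136.33625 mg/L·h

AUC = 136 mg/L·h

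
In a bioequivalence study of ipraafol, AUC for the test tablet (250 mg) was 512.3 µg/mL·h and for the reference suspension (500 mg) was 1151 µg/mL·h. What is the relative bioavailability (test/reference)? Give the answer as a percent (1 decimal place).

F_rel = 89.0%

F_rel = (AUC_test/D_test) / (AUC_ref/D_ref)
      = (512.3/250) / (1151/500)
      = 2.0492 / 2.302 = 0.8902 = 89.02%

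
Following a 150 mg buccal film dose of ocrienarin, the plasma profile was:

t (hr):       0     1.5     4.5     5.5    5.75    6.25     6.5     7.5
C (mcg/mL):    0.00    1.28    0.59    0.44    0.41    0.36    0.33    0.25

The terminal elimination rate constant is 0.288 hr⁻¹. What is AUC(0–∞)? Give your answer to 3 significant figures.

AUC = 5.82 mcg/mL·hr

Trapezoidal AUC_0→7.5:
  [0→1.5]: (0.00+1.28)/2 × 1.5 = 0.96
  [1.5→4.5]: (1.28+0.59)/2 × 3 = 2.805
  [4.5→5.5]: (0.59+0.44)/2 × 1 = 0.515
  [5.5→5.75]: (0.44+0.41)/2 × 0.25 = 0.10625
  [5.75→6.25]: (0.41+0.36)/2 × 0.5 = 0.1925
  [6.25→6.5]: (0.36+0.33)/2 × 0.25 = 0.08625
  [6.5→7.5]: (0.33+0.25)/2 × 1 = 0.29
  Sum = 4.955 mcg/mL·hr
Extrapolated tail: C_last / k_e = 0.25 / 0.288 = 0.868
AUC_0→∞ = 4.955 + 0.868 = 5.823 mcg/mL·hr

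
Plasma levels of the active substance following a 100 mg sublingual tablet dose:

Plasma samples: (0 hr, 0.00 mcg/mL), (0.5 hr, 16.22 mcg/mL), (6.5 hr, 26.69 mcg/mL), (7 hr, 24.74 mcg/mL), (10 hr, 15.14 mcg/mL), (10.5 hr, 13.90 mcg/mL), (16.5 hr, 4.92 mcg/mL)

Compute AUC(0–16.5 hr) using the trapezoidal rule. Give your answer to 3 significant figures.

AUC = 269 mcg/mL·hr

Trapezoidal AUC_0→16.5:
  [0→0.5]: (0.00+16.22)/2 × 0.5 = 4.055
  [0.5→6.5]: (16.22+26.69)/2 × 6 = 128.73
  [6.5→7]: (26.69+24.74)/2 × 0.5 = 12.8575
  [7→10]: (24.74+15.14)/2 × 3 = 59.82
  [10→10.5]: (15.14+13.90)/2 × 0.5 = 7.26
  [10.5→16.5]: (13.90+4.92)/2 × 6 = 56.46
  Sum = 269.1825 mcg/mL·hr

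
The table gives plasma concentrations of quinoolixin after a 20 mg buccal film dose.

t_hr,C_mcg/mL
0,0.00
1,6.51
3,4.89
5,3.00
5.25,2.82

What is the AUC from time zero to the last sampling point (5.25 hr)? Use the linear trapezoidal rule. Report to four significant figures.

Trapezoidal AUC_0→5.25:
  [0→1]: (0.00+6.51)/2 × 1 = 3.255
  [1→3]: (6.51+4.89)/2 × 2 = 11.4
  [3→5]: (4.89+3.00)/2 × 2 = 7.89
  [5→5.25]: (3.00+2.82)/2 × 0.25 = 0.7275
  Sum = 23.2725 mcg/mL·hr

AUC = 23.27 mcg/mL·hr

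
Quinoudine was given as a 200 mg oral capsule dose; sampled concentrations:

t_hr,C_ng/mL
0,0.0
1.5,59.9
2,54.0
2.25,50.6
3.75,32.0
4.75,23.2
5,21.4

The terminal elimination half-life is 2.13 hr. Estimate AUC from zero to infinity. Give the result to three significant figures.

Trapezoidal AUC_0→5:
  [0→1.5]: (0.0+59.9)/2 × 1.5 = 44.925
  [1.5→2]: (59.9+54.0)/2 × 0.5 = 28.475
  [2→2.25]: (54.0+50.6)/2 × 0.25 = 13.075
  [2.25→3.75]: (50.6+32.0)/2 × 1.5 = 61.95
  [3.75→4.75]: (32.0+23.2)/2 × 1 = 27.6
  [4.75→5]: (23.2+21.4)/2 × 0.25 = 5.575
  Sum = 181.6 ng/mL·hr
k_e = ln2 / t½ = 0.693147 / 2.13 = 0.3254 hr^-1
Extrapolated tail: C_last / k_e = 21.4 / 0.3254 = 65.765
AUC_0→∞ = 181.6 + 65.765 = 247.365 ng/mL·hr

AUC = 247 ng/mL·hr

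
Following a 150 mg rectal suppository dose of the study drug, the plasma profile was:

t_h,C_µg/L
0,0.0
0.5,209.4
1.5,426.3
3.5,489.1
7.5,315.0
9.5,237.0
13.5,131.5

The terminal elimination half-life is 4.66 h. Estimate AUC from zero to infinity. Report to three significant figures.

AUC = 5070 µg/L·h

Trapezoidal AUC_0→13.5:
  [0→0.5]: (0.0+209.4)/2 × 0.5 = 52.35
  [0.5→1.5]: (209.4+426.3)/2 × 1 = 317.85
  [1.5→3.5]: (426.3+489.1)/2 × 2 = 915.4
  [3.5→7.5]: (489.1+315.0)/2 × 4 = 1608.2
  [7.5→9.5]: (315.0+237.0)/2 × 2 = 552.0
  [9.5→13.5]: (237.0+131.5)/2 × 4 = 737.0
  Sum = 4182.8 µg/L·h
k_e = ln2 / t½ = 0.693147 / 4.66 = 0.1487 h^-1
Extrapolated tail: C_last / k_e = 131.5 / 0.1487 = 884.331
AUC_0→∞ = 4182.8 + 884.331 = 5067.131 µg/L·h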